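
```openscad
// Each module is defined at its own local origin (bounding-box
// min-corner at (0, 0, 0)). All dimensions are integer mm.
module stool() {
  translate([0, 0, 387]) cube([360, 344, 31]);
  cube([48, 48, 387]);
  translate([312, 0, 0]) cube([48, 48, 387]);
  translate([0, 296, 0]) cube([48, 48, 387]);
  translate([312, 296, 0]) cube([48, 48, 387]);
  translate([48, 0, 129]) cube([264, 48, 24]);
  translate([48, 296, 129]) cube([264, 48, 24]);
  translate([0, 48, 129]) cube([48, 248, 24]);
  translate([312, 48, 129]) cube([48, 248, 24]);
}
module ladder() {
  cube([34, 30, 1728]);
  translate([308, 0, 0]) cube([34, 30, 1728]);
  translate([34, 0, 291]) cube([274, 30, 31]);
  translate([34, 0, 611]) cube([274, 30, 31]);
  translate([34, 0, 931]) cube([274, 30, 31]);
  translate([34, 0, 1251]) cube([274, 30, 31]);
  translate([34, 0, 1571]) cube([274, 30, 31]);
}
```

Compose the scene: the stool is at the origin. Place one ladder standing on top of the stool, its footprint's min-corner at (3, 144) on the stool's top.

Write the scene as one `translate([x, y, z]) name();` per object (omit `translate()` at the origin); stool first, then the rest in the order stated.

stool();
translate([3, 144, 418]) ladder();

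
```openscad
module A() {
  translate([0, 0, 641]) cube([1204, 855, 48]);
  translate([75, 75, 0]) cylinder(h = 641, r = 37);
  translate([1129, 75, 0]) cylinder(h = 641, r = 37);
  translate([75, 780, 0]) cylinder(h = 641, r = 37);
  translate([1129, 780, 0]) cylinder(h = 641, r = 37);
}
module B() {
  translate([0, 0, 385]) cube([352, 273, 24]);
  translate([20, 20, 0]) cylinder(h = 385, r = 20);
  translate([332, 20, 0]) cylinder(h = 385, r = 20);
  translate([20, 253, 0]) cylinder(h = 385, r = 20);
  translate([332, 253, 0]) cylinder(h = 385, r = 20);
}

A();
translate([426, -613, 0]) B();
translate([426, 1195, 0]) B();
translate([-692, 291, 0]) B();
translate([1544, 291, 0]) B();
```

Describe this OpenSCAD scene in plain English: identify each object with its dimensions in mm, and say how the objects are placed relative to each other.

A is a table: top 1204 mm (x) × 855 mm (y), 48 mm thick, upper face at z = 689 mm, on four round legs of 74 mm diameter, each leg's bounding box inset 38 mm from the nearest pair of top edges, running from z = 0 to the bottom of the top.

B is a four-legged stool. The seat is 352×273 mm, 24 mm thick, top at z = 409 mm. It stands on four round legs, each 40 mm in diameter, from z = 0 to the seat underside, each leg's axis is inset half a diameter from the nearest pair of seat edges (so the leg's bounding box is flush with the corner).

Four stools sit around the table at the −y, +y, −x, +x sides.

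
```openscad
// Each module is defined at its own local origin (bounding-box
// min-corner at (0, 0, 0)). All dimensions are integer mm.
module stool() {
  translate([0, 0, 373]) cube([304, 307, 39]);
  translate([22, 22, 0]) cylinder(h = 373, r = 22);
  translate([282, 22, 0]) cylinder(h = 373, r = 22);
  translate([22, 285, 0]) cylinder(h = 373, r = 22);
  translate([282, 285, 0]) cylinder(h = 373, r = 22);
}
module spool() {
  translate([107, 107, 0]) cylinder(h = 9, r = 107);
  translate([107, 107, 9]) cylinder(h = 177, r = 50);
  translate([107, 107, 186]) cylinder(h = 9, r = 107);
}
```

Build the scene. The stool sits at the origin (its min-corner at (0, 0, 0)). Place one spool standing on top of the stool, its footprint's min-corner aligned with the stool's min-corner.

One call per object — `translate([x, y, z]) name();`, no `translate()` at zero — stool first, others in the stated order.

stool();
translate([0, 0, 412]) spool();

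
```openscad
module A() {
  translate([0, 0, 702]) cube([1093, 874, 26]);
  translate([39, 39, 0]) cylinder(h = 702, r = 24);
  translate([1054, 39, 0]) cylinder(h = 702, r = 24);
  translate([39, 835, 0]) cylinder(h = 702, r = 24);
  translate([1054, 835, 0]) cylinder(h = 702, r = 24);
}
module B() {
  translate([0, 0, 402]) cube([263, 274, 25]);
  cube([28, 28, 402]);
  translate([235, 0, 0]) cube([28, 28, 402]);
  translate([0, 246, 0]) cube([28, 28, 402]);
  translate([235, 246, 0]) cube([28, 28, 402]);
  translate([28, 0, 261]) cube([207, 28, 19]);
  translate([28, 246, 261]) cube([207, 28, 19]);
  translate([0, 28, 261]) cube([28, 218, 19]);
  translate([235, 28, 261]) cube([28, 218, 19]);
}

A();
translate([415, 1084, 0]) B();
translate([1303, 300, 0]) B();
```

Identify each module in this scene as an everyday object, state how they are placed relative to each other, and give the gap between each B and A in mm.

Each stool's nearest face is 210 mm from the table's bounding box.

A is a table. B is a stool. Two stools sit around the table at the +y, +x sides. The gap between each stool and the table is 210 mm.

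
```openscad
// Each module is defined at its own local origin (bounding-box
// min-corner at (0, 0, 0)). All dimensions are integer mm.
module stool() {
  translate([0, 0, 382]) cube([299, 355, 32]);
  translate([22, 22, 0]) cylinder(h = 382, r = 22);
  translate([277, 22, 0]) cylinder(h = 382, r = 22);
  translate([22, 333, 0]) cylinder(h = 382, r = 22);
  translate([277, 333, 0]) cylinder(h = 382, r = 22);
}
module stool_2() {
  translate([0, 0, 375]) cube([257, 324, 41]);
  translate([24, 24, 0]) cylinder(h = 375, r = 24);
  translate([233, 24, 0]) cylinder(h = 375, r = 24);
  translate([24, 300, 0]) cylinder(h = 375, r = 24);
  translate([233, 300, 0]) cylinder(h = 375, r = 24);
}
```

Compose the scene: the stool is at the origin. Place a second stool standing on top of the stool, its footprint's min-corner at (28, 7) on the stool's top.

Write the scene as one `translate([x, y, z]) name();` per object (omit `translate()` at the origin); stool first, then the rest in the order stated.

stool();
translate([28, 7, 414]) stool_2();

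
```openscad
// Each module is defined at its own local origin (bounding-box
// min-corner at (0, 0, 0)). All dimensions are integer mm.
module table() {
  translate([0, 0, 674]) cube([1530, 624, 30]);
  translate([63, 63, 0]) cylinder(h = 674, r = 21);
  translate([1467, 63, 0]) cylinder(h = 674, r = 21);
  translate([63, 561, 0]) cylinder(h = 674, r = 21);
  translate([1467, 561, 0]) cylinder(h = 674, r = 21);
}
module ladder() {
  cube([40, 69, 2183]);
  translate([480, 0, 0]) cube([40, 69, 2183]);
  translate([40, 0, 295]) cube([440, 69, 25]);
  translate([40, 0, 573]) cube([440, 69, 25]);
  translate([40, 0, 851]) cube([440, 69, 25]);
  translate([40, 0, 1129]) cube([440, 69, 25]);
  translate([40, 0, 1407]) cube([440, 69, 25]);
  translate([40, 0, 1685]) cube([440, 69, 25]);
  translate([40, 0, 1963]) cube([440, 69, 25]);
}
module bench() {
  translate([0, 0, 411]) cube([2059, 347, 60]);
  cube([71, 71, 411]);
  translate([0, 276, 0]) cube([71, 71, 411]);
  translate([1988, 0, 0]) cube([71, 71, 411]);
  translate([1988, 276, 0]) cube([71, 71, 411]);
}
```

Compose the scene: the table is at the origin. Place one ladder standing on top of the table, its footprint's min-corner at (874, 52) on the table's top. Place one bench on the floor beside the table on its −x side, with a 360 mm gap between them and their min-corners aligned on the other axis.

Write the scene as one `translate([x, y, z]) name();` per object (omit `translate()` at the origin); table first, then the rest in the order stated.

table();
translate([874, 52, 704]) ladder();
translate([-2419, 0, 0]) bench();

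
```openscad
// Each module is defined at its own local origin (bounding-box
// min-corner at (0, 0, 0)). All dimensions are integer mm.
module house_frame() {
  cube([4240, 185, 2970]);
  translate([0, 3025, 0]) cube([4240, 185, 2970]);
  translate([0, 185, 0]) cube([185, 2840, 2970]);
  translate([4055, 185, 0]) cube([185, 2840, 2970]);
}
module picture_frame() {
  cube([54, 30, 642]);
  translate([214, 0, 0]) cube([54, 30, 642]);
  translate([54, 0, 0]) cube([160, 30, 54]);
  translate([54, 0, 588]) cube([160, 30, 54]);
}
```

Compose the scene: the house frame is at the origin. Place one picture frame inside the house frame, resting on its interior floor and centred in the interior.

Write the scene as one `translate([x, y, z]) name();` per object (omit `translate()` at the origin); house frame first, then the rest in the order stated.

house_frame();
translate([1986, 1590, 0]) picture_frame();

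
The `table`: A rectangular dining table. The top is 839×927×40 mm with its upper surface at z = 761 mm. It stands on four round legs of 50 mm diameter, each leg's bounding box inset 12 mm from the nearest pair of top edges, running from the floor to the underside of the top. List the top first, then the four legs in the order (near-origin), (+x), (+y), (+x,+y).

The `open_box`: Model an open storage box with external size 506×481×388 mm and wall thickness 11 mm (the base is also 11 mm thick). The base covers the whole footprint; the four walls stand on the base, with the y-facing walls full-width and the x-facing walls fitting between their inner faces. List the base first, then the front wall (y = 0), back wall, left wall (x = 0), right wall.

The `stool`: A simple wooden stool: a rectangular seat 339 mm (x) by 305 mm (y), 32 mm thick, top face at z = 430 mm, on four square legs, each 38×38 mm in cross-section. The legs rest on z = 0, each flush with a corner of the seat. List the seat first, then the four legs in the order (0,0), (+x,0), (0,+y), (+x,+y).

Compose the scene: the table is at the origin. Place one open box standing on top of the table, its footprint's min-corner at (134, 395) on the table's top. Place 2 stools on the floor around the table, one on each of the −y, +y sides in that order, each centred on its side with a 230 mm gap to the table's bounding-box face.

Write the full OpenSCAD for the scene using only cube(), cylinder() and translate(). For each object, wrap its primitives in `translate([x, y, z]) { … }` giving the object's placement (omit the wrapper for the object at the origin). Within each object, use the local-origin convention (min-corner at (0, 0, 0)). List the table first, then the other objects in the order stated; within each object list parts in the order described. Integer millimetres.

translate([0, 0, 721]) cube([839, 927, 40]);
translate([37, 37, 0]) cylinder(h = 721, r = 25);
translate([802, 37, 0]) cylinder(h = 721, r = 25);
translate([37, 890, 0]) cylinder(h = 721, r = 25);
translate([802, 890, 0]) cylinder(h = 721, r = 25);
translate([134, 395, 761]) {
  cube([506, 481, 11]);
  translate([0, 0, 11]) cube([506, 11, 377]);
  translate([0, 470, 11]) cube([506, 11, 377]);
  translate([0, 11, 11]) cube([11, 459, 377]);
  translate([495, 11, 11]) cube([11, 459, 377]);
}
translate([250, -535, 0]) {
  translate([0, 0, 398]) cube([339, 305, 32]);
  cube([38, 38, 398]);
  translate([301, 0, 0]) cube([38, 38, 398]);
  translate([0, 267, 0]) cube([38, 38, 398]);
  translate([301, 267, 0]) cube([38, 38, 398]);
}
translate([250, 1157, 0]) {
  translate([0, 0, 398]) cube([339, 305, 32]);
  cube([38, 38, 398]);
  translate([301, 0, 0]) cube([38, 38, 398]);
  translate([0, 267, 0]) cube([38, 38, 398]);
  translate([301, 267, 0]) cube([38, 38, 398]);
}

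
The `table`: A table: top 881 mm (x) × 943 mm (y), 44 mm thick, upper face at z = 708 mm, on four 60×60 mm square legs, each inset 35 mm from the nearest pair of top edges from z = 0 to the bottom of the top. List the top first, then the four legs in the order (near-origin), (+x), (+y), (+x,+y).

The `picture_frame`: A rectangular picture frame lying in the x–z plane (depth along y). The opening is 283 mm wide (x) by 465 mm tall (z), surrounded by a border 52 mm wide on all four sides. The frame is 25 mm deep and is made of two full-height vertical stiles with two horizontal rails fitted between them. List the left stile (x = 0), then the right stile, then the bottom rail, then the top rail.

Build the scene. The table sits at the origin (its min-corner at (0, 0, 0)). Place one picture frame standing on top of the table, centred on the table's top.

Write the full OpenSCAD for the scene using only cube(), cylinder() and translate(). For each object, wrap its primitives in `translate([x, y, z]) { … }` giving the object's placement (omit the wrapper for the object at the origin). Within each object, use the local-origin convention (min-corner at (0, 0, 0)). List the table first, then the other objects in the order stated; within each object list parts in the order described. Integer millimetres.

translate([0, 0, 664]) cube([881, 943, 44]);
translate([35, 35, 0]) cube([60, 60, 664]);
translate([786, 35, 0]) cube([60, 60, 664]);
translate([35, 848, 0]) cube([60, 60, 664]);
translate([786, 848, 0]) cube([60, 60, 664]);
translate([247, 459, 708]) {
  cube([52, 25, 569]);
  translate([335, 0, 0]) cube([52, 25, 569]);
  translate([52, 0, 0]) cube([283, 25, 52]);
  translate([52, 0, 517]) cube([283, 25, 52]);
}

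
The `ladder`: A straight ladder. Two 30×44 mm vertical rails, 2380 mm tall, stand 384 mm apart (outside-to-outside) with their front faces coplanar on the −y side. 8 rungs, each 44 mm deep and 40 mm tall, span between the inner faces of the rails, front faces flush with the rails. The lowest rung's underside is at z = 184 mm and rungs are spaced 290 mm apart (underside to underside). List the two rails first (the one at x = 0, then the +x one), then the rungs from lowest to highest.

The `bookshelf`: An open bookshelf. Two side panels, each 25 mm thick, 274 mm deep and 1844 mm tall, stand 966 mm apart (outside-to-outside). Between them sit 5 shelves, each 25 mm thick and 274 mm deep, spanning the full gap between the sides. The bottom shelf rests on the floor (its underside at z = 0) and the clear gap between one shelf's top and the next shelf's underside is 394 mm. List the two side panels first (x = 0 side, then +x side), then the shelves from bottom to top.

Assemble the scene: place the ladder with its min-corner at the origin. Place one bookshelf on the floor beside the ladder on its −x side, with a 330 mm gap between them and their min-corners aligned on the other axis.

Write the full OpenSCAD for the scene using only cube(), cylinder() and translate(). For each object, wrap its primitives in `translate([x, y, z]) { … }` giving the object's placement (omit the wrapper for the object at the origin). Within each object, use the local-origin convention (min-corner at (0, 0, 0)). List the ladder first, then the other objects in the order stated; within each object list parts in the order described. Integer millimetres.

cube([30, 44, 2380]);
translate([354, 0, 0]) cube([30, 44, 2380]);
translate([30, 0, 184]) cube([324, 44, 40]);
translate([30, 0, 474]) cube([324, 44, 40]);
translate([30, 0, 764]) cube([324, 44, 40]);
translate([30, 0, 1054]) cube([324, 44, 40]);
translate([30, 0, 1344]) cube([324, 44, 40]);
translate([30, 0, 1634]) cube([324, 44, 40]);
translate([30, 0, 1924]) cube([324, 44, 40]);
translate([30, 0, 2214]) cube([324, 44, 40]);
translate([-1296, 0, 0]) {
  cube([25, 274, 1844]);
  translate([941, 0, 0]) cube([25, 274, 1844]);
  translate([25, 0, 0]) cube([916, 274, 25]);
  translate([25, 0, 419]) cube([916, 274, 25]);
  translate([25, 0, 838]) cube([916, 274, 25]);
  translate([25, 0, 1257]) cube([916, 274, 25]);
  translate([25, 0, 1676]) cube([916, 274, 25]);
}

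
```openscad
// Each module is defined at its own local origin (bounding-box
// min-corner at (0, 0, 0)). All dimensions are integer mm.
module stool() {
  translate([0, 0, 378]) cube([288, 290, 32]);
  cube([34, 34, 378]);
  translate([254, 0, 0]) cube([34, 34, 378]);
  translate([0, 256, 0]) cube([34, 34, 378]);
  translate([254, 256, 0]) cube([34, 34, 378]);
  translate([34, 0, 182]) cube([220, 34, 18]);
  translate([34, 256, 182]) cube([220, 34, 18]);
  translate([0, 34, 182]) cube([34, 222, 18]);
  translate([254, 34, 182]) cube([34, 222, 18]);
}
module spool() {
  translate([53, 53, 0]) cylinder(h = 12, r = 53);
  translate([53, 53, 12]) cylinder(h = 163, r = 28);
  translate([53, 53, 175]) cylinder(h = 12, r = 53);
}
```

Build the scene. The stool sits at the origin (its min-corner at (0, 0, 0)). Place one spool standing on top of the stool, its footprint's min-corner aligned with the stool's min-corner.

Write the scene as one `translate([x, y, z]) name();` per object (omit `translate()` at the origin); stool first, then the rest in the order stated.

stool();
translate([0, 0, 410]) spool();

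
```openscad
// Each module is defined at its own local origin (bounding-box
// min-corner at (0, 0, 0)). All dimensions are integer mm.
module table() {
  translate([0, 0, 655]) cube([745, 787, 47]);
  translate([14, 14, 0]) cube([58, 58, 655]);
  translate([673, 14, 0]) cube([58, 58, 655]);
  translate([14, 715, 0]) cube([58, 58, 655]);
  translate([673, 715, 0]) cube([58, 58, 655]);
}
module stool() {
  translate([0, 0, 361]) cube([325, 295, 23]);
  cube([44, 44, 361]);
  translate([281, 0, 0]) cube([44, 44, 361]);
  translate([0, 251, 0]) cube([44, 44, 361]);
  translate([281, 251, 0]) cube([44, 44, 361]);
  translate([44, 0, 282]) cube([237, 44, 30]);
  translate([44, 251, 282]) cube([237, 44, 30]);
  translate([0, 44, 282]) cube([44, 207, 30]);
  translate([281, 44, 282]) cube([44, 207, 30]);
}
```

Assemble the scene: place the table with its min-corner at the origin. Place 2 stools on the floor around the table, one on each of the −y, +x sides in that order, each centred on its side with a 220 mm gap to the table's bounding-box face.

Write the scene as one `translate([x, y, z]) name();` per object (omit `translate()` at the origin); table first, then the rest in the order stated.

table();
translate([210, -515, 0]) stool();
translate([965, 246, 0]) stool();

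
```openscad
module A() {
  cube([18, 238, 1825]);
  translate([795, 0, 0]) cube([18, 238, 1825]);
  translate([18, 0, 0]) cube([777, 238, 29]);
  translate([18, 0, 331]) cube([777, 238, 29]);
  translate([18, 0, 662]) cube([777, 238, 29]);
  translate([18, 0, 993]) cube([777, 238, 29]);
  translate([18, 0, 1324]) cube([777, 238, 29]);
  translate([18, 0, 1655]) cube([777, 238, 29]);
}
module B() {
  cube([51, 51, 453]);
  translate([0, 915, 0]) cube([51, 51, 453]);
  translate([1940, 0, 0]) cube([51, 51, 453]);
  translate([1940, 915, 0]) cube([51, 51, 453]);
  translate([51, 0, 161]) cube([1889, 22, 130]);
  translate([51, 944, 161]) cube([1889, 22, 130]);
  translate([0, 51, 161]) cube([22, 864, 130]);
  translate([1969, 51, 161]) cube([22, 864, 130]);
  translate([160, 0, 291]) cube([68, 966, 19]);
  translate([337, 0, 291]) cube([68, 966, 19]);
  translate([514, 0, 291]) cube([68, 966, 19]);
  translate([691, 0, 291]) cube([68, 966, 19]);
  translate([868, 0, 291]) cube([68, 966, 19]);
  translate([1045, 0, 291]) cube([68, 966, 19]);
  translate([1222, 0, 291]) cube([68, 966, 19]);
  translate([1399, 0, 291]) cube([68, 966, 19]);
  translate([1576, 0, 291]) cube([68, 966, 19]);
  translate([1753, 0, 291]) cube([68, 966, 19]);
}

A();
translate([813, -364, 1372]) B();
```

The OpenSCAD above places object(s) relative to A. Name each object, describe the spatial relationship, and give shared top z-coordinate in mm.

Both tops at z = 1825 mm.

A is a bookshelf. B is a bed frame. The bed frame is beside the bookshelf with their tops flush at z = 1825. The shared top z-coordinate is 1825 mm.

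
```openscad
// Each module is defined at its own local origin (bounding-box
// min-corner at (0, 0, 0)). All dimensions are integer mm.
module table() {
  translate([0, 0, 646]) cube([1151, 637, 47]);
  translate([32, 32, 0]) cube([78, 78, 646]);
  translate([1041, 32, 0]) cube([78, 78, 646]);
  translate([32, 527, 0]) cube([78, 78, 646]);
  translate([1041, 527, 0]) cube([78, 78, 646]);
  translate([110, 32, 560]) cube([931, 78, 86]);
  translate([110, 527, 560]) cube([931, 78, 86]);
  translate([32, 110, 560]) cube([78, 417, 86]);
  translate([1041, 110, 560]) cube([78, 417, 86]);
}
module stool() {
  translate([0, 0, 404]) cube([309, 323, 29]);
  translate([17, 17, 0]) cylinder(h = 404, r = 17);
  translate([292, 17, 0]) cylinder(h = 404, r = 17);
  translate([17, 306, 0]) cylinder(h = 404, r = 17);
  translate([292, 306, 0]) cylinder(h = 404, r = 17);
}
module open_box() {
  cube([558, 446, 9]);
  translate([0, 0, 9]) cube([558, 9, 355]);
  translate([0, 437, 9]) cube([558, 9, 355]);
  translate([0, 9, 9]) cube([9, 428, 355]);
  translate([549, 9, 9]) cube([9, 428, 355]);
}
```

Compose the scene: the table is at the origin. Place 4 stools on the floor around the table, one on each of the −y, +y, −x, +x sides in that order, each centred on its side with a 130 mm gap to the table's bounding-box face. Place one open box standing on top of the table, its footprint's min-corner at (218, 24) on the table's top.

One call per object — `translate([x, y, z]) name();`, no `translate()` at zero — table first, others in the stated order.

table();
translate([421, -453, 0]) stool();
translate([421, 767, 0]) stool();
translate([-439, 157, 0]) stool();
translate([1281, 157, 0]) stool();
translate([218, 24, 693]) open_box();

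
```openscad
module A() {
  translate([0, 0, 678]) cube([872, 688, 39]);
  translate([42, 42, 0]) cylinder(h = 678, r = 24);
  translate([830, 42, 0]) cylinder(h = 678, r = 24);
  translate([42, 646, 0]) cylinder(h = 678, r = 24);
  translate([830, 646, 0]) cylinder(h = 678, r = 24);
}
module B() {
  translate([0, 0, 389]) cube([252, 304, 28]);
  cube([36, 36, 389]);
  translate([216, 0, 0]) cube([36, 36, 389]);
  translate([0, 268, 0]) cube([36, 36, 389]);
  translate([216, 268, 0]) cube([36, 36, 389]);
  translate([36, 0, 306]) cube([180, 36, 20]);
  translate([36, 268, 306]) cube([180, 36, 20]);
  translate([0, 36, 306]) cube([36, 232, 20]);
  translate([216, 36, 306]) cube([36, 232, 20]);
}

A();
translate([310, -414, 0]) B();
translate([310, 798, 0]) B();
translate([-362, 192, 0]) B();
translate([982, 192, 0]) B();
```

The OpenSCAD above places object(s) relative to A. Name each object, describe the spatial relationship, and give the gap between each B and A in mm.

Each stool's nearest face is 110 mm from the table's bounding box.

A is a table. B is a stool. Four stools sit around the table at the −y, +y, −x, +x sides. The gap between each stool and the table is 110 mm.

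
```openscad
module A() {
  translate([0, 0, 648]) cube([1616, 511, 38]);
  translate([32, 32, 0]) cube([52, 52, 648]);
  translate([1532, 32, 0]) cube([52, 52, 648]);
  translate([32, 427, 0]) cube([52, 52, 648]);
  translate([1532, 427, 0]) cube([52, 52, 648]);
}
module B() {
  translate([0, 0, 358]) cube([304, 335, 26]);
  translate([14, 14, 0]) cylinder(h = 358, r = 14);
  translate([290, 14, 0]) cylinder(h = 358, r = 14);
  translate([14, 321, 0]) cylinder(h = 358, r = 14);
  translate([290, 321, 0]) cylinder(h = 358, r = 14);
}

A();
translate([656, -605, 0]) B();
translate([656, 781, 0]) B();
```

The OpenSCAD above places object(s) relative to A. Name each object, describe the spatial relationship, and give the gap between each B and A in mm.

A is a table. B is a stool. Two stools sit around the table at the −y, +y sides. The gap between each stool and the table is 270 mm.

Each stool's nearest face is 270 mm from the table's bounding box.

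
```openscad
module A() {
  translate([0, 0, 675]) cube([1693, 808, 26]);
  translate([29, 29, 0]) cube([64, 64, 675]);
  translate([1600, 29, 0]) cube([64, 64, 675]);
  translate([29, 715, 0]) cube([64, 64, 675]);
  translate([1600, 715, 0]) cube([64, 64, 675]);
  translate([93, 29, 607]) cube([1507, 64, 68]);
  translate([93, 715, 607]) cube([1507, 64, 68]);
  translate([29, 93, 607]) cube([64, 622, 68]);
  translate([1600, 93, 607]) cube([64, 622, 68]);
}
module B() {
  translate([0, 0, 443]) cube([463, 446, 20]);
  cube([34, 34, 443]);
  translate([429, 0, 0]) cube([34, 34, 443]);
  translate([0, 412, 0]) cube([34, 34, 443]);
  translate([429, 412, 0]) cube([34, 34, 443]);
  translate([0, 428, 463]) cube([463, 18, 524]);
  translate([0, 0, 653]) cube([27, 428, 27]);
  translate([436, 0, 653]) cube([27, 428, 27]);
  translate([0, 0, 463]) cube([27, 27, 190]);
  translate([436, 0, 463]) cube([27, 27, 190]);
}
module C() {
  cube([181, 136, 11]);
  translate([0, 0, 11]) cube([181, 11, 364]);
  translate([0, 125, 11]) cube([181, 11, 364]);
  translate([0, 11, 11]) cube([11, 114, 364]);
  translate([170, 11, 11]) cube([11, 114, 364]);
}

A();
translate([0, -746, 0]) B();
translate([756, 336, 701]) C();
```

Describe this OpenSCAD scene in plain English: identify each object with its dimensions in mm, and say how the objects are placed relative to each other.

A is a table with a 1693×808 mm rectangular top, 26 mm thick, top surface at z = 701 mm, supported by four 64×64 mm square legs, each inset 29 mm from the nearest pair of top edges, running from the floor. Four apron rails, 64 mm thick and 68 mm tall, run between adjacent legs with their top edges flush with the underside of the top and their outer faces flush with the legs' outer faces.

B is a chair: 463×446 mm seat, 20 mm thick, top at z = 463 mm, on four 34 mm square corner legs flush with the seat edges. A 18 mm thick backrest slab spans the full seat width, extending 524 mm above the seat top, its back face flush with the seat's +y edge. Two armrests of 27×27 mm section run along each side from the seat's front edge to the front of the backrest, top faces 217 mm above the seat top and outer faces flush with the seat's x-edges; a 27×27 mm post under the front of each armrest stands on the seat at the front corner.

C is an open-topped rectangular box: outside dimensions 181×136×375 mm, with a uniform wall and base thickness of 11 mm. The base is a full 181×136 slab on the floor; four walls sit on top of the base. The front and back walls (the −y and +y sides) span the full width; the two side walls fit between them.

The chair is on the floor beside the table on its −y side. The open box is on top of the table, centred.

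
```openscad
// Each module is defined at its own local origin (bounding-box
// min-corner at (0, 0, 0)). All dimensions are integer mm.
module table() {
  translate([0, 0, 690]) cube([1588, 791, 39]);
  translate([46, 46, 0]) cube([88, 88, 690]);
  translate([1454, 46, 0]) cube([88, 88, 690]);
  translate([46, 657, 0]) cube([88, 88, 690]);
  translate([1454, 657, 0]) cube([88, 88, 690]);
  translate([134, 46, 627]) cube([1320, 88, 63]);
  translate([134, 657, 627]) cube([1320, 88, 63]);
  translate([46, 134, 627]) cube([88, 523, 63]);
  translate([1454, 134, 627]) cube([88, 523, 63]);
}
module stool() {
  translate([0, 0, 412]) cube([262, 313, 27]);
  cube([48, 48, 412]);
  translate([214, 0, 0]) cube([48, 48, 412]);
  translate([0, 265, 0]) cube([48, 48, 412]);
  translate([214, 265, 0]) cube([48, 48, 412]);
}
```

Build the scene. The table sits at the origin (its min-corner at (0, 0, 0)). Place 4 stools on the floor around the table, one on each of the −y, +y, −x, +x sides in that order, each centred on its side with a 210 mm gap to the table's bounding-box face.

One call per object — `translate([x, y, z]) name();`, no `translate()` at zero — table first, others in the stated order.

table();
translate([663, -523, 0]) stool();
translate([663, 1001, 0]) stool();
translate([-472, 239, 0]) stool();
translate([1798, 239, 0]) stool();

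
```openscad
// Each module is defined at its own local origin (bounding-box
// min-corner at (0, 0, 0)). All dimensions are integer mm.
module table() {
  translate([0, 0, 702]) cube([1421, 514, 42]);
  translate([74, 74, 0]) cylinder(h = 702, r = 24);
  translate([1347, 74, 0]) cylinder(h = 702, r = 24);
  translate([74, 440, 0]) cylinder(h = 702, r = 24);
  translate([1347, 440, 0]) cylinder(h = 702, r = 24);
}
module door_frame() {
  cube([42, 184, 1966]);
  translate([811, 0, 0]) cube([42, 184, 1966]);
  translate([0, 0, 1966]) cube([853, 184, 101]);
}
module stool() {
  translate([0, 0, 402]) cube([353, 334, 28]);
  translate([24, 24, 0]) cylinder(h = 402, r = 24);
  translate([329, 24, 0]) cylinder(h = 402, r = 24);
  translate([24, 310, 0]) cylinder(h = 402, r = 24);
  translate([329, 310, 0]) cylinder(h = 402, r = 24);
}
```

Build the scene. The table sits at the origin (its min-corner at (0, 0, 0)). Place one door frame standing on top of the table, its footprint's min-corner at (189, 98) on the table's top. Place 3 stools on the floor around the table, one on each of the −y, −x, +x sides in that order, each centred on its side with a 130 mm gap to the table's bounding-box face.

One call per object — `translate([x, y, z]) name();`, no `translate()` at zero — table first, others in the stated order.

table();
translate([189, 98, 744]) door_frame();
translate([534, -464, 0]) stool();
translate([-483, 90, 0]) stool();
translate([1551, 90, 0]) stool();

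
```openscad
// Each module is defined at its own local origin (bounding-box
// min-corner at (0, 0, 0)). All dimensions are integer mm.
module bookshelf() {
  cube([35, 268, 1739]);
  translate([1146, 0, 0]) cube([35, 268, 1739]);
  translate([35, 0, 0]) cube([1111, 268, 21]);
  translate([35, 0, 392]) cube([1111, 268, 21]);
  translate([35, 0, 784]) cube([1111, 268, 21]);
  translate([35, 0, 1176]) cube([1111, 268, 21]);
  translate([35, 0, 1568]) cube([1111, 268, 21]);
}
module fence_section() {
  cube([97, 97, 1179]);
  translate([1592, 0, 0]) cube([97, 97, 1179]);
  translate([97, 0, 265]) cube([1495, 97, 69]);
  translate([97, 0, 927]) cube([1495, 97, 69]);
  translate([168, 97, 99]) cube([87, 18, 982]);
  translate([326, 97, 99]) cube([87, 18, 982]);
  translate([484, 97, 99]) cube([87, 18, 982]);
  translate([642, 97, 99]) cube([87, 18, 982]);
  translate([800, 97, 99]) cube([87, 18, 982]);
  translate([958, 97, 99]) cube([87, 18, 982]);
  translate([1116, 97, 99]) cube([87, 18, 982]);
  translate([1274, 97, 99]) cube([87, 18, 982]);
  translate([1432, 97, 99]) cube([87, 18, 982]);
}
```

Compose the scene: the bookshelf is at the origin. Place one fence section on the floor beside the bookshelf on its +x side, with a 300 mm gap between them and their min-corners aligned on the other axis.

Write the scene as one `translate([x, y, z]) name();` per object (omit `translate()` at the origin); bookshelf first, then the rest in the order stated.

bookshelf();
translate([1481, 0, 0]) fence_section();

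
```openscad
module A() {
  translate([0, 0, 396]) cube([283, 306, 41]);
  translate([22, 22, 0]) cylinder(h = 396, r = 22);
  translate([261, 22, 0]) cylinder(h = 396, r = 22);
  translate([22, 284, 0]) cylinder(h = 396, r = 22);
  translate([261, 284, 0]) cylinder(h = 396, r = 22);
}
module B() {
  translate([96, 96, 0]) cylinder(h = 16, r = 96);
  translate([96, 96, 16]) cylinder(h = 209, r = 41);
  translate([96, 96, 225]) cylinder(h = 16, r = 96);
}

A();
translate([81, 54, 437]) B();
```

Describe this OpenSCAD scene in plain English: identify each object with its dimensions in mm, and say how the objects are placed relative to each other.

A is a simple wooden stool: a rectangular seat 283 mm (x) by 306 mm (y), 41 mm thick, top face at z = 437 mm, on four round legs, each 44 mm in diameter. The legs rest on z = 0, each leg's axis is inset half a diameter from the nearest pair of seat edges (so the leg's bounding box is flush with the corner).

B is a spool: two coaxial disc flanges of radius 96 mm and thickness 16 mm, joined by a core cylinder of radius 41 mm and height 209 mm. The lower flange rests on z = 0 and the three cylinders share a vertical axis.

The spool is on top of the stool.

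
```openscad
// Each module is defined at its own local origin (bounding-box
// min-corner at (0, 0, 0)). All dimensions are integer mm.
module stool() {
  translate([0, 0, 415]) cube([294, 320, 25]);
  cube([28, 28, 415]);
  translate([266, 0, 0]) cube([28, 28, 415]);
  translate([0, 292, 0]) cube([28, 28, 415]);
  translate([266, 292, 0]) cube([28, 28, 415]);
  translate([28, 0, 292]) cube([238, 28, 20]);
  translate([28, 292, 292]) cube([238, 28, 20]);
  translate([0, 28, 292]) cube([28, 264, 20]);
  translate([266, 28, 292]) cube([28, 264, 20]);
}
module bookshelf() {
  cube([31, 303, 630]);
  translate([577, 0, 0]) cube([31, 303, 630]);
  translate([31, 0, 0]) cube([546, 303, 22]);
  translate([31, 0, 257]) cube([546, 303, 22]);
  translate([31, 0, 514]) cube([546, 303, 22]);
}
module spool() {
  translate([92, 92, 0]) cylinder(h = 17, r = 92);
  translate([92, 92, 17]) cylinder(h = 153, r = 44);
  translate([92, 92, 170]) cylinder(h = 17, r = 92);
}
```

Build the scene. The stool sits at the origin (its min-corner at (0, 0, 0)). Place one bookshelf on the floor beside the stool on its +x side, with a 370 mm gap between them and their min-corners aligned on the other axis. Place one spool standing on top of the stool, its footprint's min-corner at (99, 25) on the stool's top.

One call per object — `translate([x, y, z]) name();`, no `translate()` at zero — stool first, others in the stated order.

stool();
translate([664, 0, 0]) bookshelf();
translate([99, 25, 440]) spool();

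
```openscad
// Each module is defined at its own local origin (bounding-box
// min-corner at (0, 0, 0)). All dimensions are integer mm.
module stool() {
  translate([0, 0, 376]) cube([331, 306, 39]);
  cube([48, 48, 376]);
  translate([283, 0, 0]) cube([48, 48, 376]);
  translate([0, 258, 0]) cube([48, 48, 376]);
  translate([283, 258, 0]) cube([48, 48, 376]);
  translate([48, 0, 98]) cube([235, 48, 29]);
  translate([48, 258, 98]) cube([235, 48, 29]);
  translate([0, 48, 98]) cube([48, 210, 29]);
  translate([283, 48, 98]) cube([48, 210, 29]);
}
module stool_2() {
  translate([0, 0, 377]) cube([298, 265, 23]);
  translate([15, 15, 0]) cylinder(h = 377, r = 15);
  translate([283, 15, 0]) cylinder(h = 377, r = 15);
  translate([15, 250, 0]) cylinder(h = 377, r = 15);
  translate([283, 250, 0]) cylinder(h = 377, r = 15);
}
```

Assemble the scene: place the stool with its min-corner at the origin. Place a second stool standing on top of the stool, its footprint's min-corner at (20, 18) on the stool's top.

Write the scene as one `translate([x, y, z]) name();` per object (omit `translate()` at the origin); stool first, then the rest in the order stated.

stool();
translate([20, 18, 415]) stool_2();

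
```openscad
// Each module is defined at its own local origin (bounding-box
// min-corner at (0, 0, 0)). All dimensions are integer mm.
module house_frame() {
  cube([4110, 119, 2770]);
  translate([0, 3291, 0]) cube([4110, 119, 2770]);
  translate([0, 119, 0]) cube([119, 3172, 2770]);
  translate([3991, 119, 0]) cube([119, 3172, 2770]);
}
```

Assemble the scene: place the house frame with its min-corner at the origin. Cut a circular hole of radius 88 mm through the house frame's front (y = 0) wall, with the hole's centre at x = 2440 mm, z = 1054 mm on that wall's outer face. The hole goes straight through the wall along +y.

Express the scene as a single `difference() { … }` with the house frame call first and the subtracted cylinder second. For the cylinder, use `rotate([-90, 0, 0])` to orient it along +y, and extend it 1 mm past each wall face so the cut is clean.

difference() {
  house_frame();
  translate([2440, -1, 1054]) rotate([-90, 0, 0]) cylinder(h = 121, r = 88);
}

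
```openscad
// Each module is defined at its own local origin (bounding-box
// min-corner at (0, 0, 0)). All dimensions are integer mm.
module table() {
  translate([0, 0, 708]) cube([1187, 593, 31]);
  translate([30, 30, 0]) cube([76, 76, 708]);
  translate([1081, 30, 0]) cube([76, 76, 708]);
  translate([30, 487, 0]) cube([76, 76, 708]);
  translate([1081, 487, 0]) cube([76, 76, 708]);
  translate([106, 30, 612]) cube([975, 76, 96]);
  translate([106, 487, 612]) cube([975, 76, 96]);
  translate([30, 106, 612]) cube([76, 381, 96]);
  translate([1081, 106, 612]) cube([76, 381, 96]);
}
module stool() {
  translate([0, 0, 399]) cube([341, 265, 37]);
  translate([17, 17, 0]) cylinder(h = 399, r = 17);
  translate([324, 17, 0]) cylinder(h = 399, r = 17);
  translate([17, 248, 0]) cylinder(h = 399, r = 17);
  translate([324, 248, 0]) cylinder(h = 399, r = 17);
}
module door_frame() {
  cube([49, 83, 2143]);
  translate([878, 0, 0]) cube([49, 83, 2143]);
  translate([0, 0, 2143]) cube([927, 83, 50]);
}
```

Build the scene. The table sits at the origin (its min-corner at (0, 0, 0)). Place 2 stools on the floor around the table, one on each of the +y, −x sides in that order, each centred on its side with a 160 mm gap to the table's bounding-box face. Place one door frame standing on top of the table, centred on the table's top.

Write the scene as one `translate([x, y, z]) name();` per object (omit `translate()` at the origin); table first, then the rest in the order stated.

table();
translate([423, 753, 0]) stool();
translate([-501, 164, 0]) stool();
translate([130, 255, 739]) door_frame();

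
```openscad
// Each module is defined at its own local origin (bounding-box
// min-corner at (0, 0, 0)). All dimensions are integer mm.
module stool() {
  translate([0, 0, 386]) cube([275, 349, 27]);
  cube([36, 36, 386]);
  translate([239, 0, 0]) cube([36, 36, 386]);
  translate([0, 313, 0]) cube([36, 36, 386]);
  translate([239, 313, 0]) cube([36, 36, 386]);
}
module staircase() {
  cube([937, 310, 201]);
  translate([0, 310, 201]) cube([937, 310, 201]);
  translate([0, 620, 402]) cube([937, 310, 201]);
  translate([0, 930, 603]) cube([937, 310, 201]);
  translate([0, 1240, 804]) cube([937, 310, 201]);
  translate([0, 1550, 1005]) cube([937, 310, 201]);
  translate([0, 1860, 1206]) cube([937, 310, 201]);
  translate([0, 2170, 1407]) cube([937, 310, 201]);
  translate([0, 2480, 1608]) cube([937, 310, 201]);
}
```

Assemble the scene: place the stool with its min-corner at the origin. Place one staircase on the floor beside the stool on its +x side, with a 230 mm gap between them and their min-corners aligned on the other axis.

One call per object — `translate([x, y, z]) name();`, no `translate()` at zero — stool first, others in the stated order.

stool();
translate([505, 0, 0]) staircase();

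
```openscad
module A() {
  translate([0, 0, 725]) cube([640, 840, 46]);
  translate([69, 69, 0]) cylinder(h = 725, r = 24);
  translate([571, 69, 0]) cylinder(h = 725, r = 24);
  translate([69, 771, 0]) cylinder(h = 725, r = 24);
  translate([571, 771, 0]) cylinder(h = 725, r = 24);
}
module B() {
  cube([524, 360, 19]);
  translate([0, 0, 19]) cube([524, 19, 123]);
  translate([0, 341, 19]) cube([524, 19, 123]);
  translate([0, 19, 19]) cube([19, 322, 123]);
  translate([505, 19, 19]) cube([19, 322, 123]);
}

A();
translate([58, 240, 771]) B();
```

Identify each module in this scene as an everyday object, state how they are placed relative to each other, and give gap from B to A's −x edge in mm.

A is a table. B is an open box. The open box is on top of the table, centred. The gap from the open box to the table's −x edge is 58 mm.

The open box's min-x is at 58; the table's min-x is 0; gap = 58 mm.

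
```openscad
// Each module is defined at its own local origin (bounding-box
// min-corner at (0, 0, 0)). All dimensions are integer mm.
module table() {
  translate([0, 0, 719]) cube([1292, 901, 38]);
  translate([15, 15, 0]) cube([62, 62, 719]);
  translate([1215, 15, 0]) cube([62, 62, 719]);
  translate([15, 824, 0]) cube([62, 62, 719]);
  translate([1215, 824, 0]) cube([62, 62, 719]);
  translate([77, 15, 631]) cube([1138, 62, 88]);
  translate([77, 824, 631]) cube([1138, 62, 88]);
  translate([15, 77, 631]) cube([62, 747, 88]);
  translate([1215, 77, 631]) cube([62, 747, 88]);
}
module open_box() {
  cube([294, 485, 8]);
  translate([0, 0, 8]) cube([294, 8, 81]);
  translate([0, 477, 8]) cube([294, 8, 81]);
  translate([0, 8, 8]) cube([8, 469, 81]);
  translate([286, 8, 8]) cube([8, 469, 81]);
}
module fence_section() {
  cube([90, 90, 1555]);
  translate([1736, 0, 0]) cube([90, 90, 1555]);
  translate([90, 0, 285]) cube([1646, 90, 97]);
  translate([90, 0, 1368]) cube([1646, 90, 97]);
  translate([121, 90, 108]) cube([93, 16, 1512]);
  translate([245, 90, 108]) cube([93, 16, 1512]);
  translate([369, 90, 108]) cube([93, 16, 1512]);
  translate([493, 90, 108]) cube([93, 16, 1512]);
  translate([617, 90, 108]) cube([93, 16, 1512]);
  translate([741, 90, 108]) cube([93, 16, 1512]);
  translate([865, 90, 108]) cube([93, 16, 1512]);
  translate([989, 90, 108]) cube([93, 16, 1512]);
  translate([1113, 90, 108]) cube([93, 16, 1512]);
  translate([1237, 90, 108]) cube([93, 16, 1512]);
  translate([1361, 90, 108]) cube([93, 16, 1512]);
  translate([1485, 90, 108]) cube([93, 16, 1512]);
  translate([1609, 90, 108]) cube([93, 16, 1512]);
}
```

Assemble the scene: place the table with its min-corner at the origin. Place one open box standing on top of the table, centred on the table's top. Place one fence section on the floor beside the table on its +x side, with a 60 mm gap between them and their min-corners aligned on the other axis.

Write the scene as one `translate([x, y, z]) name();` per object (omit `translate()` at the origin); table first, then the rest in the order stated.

table();
translate([499, 208, 757]) open_box();
translate([1352, 0, 0]) fence_section();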